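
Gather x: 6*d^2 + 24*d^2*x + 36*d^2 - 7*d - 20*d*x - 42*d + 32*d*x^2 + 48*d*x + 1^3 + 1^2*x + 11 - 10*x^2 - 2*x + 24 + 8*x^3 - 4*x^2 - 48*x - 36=42*d^2 - 49*d + 8*x^3 + x^2*(32*d - 14) + x*(24*d^2 + 28*d - 49)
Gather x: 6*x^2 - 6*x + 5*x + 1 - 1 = 6*x^2 - x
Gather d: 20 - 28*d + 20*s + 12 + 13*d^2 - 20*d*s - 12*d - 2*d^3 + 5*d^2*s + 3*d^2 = -2*d^3 + d^2*(5*s + 16) + d*(-20*s - 40) + 20*s + 32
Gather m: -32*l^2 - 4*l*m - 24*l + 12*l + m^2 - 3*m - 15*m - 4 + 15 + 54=-32*l^2 - 12*l + m^2 + m*(-4*l - 18) + 65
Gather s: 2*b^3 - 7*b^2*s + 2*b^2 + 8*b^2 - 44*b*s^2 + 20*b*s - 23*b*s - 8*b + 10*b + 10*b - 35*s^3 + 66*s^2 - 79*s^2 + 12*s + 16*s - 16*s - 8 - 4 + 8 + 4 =2*b^3 + 10*b^2 + 12*b - 35*s^3 + s^2*(-44*b - 13) + s*(-7*b^2 - 3*b + 12)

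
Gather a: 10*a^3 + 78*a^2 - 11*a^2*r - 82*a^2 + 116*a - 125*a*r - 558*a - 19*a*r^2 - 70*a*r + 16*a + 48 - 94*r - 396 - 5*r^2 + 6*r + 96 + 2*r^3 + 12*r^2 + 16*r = 10*a^3 + a^2*(-11*r - 4) + a*(-19*r^2 - 195*r - 426) + 2*r^3 + 7*r^2 - 72*r - 252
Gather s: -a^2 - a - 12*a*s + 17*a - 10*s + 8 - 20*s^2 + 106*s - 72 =-a^2 + 16*a - 20*s^2 + s*(96 - 12*a) - 64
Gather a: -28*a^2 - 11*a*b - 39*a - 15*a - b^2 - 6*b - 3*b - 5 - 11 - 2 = -28*a^2 + a*(-11*b - 54) - b^2 - 9*b - 18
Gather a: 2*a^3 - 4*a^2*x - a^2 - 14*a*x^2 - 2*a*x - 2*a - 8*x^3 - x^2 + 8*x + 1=2*a^3 + a^2*(-4*x - 1) + a*(-14*x^2 - 2*x - 2) - 8*x^3 - x^2 + 8*x + 1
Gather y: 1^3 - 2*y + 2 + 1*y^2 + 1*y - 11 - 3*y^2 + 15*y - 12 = -2*y^2 + 14*y - 20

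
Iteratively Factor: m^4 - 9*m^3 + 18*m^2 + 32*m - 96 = (m - 3)*(m^3 - 6*m^2 + 32) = (m - 3)*(m + 2)*(m^2 - 8*m + 16) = (m - 4)*(m - 3)*(m + 2)*(m - 4)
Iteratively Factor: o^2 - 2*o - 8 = (o + 2)*(o - 4)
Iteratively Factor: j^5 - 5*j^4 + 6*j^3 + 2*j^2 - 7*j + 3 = (j - 1)*(j^4 - 4*j^3 + 2*j^2 + 4*j - 3) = (j - 1)*(j + 1)*(j^3 - 5*j^2 + 7*j - 3) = (j - 1)^2*(j + 1)*(j^2 - 4*j + 3) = (j - 3)*(j - 1)^2*(j + 1)*(j - 1)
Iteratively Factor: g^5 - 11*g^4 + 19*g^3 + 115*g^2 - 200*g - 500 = (g - 5)*(g^4 - 6*g^3 - 11*g^2 + 60*g + 100) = (g - 5)*(g + 2)*(g^3 - 8*g^2 + 5*g + 50) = (g - 5)*(g + 2)^2*(g^2 - 10*g + 25) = (g - 5)^2*(g + 2)^2*(g - 5)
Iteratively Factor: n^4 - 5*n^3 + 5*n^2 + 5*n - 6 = (n - 2)*(n^3 - 3*n^2 - n + 3) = (n - 2)*(n - 1)*(n^2 - 2*n - 3) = (n - 2)*(n - 1)*(n + 1)*(n - 3)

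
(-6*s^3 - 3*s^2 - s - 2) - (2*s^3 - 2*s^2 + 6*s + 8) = -8*s^3 - s^2 - 7*s - 10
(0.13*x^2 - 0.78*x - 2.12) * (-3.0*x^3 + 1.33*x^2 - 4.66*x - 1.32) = -0.39*x^5 + 2.5129*x^4 + 4.7168*x^3 + 0.6436*x^2 + 10.9088*x + 2.7984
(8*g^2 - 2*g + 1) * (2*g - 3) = 16*g^3 - 28*g^2 + 8*g - 3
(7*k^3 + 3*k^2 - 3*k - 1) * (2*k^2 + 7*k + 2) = 14*k^5 + 55*k^4 + 29*k^3 - 17*k^2 - 13*k - 2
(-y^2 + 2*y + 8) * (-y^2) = y^4 - 2*y^3 - 8*y^2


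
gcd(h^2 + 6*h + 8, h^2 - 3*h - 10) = h + 2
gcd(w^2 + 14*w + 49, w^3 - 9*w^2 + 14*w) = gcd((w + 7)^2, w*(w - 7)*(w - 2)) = 1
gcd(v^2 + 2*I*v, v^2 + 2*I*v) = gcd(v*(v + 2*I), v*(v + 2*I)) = v^2 + 2*I*v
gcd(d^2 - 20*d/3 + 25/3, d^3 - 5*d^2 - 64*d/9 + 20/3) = 1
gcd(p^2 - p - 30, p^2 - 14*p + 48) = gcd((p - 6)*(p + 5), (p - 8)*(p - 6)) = p - 6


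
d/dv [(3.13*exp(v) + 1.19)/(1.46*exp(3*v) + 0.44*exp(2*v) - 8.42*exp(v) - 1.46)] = (-9.1396*exp(3*v) - 6.5894*exp(2*v) - 1.0472*exp(v) + 5.45)*exp(v)/(2.1316*exp(6*v) + 1.2848*exp(5*v) - 24.3928*exp(4*v) - 11.6728*exp(3*v) + 69.6116*exp(2*v) + 24.5864*exp(v) + 2.1316)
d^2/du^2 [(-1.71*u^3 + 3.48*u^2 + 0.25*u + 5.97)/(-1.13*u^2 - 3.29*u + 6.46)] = (-1.4210854715202e-14*u^4 + 87.22048*u^3 - 416.218266*u^2 + 284.048502*u - 517.478002)/(1.442897*u^6 + 12.603003*u^5 + 11.947377*u^4 - 108.486763*u^3 - 68.300934*u^2 + 411.890892*u - 269.586136)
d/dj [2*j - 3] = 2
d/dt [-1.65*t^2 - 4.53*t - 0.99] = -3.3*t - 4.53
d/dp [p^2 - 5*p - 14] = 2*p - 5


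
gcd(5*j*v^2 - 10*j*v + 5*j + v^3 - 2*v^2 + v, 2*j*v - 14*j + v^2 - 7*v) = 1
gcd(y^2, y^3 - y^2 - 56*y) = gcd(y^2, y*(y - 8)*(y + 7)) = y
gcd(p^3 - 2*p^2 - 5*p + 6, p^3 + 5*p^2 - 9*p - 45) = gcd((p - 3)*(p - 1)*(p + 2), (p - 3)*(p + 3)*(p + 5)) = p - 3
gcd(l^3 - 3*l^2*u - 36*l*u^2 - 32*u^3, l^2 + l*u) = l + u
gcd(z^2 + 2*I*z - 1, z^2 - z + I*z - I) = z + I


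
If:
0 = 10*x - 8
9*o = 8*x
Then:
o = 32/45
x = 4/5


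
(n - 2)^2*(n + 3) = n^3 - n^2 - 8*n + 12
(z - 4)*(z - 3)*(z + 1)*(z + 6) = z^4 - 31*z^2 + 42*z + 72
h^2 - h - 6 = (h - 3)*(h + 2)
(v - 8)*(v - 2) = v^2 - 10*v + 16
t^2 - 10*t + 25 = (t - 5)^2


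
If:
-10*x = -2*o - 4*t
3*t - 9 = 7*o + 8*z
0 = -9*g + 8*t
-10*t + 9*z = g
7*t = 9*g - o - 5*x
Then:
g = -1296/515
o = 729/515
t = -1458/515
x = -2187/2575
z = -1764/515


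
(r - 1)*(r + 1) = r^2 - 1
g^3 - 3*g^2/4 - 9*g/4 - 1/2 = (g - 2)*(g + 1/4)*(g + 1)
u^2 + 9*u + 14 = (u + 2)*(u + 7)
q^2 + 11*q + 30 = (q + 5)*(q + 6)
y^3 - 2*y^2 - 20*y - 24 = (y - 6)*(y + 2)^2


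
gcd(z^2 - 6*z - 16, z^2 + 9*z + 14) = z + 2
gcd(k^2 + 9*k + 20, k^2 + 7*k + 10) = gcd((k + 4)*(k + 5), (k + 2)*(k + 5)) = k + 5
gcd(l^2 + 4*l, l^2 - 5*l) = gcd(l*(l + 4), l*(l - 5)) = l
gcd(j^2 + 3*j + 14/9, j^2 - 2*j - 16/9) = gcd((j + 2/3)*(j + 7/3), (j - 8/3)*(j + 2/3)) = j + 2/3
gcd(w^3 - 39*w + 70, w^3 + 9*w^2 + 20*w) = 1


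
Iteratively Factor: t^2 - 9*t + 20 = (t - 4)*(t - 5)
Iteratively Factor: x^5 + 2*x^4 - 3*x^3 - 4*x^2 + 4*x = (x)*(x^4 + 2*x^3 - 3*x^2 - 4*x + 4) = x*(x - 1)*(x^3 + 3*x^2 - 4) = x*(x - 1)^2*(x^2 + 4*x + 4) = x*(x - 1)^2*(x + 2)*(x + 2)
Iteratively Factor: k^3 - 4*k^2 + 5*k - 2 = (k - 1)*(k^2 - 3*k + 2) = (k - 1)^2*(k - 2)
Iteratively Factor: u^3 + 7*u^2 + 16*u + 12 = (u + 2)*(u^2 + 5*u + 6) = (u + 2)*(u + 3)*(u + 2)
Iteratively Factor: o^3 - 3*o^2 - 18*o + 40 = (o - 5)*(o^2 + 2*o - 8) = (o - 5)*(o - 2)*(o + 4)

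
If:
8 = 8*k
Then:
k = 1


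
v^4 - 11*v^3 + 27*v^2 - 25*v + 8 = (v - 8)*(v - 1)^3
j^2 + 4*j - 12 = (j - 2)*(j + 6)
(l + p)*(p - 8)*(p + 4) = l*p^2 - 4*l*p - 32*l + p^3 - 4*p^2 - 32*p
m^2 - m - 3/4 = (m - 3/2)*(m + 1/2)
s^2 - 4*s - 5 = (s - 5)*(s + 1)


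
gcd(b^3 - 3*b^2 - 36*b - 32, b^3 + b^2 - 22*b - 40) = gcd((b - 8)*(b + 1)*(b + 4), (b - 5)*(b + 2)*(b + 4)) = b + 4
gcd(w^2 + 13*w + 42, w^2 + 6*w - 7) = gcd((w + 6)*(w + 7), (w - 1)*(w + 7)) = w + 7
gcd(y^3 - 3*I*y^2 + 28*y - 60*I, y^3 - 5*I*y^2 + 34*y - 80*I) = y^2 + 3*I*y + 10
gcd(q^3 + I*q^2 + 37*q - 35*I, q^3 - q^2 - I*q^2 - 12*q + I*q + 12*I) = q - I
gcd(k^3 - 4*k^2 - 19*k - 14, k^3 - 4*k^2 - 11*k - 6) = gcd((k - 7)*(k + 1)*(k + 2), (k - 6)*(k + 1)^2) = k + 1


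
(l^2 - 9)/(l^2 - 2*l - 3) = (l + 3)/(l + 1)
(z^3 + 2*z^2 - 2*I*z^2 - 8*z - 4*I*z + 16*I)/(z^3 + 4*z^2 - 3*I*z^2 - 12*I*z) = (z^2 - 2*z*(1 + I) + 4*I)/(z*(z - 3*I))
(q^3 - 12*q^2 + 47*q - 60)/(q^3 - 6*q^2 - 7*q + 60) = (q - 3)/(q + 3)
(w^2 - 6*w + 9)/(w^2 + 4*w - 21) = (w - 3)/(w + 7)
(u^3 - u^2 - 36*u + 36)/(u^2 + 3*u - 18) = (u^2 - 7*u + 6)/(u - 3)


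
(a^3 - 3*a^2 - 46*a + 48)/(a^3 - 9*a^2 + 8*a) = (a + 6)/a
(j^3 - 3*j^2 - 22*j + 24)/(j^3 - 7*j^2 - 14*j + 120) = (j - 1)/(j - 5)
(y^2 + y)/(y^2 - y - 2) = y/(y - 2)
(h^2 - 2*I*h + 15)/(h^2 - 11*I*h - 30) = (h + 3*I)/(h - 6*I)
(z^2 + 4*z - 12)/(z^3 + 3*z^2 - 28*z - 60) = (z - 2)/(z^2 - 3*z - 10)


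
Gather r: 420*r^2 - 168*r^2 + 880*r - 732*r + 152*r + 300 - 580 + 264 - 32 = 252*r^2 + 300*r - 48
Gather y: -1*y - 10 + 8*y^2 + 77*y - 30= 8*y^2 + 76*y - 40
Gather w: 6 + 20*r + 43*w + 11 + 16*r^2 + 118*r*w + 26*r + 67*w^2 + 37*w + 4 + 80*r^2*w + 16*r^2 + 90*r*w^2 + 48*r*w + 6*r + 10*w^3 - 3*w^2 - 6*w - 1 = 32*r^2 + 52*r + 10*w^3 + w^2*(90*r + 64) + w*(80*r^2 + 166*r + 74) + 20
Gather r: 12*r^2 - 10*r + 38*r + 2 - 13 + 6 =12*r^2 + 28*r - 5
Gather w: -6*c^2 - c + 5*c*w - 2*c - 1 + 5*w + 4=-6*c^2 - 3*c + w*(5*c + 5) + 3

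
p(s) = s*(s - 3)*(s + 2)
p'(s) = s*(s - 3) + s*(s + 2) + (s - 3)*(s + 2) = 3*s^2 - 2*s - 6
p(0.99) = -5.95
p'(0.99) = -5.04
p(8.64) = 518.48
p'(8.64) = 200.67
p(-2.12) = -1.30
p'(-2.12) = 11.72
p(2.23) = -7.26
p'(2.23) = 4.46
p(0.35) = -2.18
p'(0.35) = -6.33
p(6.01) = 144.90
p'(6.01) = 90.34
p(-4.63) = -92.91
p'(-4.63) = 67.57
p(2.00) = -8.00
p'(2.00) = 2.00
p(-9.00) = -756.00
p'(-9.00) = 255.00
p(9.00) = 594.00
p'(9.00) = 219.00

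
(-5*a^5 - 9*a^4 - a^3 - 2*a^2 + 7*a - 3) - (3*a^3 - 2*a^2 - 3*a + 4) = -5*a^5 - 9*a^4 - 4*a^3 + 10*a - 7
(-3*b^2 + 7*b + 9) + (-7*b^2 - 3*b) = -10*b^2 + 4*b + 9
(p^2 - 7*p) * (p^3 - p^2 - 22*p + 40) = p^5 - 8*p^4 - 15*p^3 + 194*p^2 - 280*p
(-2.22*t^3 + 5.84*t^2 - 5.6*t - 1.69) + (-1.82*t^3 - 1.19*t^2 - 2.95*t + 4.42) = -4.04*t^3 + 4.65*t^2 - 8.55*t + 2.73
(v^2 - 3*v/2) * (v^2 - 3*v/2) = v^4 - 3*v^3 + 9*v^2/4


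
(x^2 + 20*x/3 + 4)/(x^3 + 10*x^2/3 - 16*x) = (3*x + 2)/(x*(3*x - 8))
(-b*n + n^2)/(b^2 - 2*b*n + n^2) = -n/(b - n)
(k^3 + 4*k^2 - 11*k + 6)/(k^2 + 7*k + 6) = (k^2 - 2*k + 1)/(k + 1)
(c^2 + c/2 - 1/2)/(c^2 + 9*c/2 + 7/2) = (2*c - 1)/(2*c + 7)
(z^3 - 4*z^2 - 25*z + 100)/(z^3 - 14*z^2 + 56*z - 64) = (z^2 - 25)/(z^2 - 10*z + 16)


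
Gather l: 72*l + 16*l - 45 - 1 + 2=88*l - 44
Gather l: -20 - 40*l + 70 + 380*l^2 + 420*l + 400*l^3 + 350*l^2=400*l^3 + 730*l^2 + 380*l + 50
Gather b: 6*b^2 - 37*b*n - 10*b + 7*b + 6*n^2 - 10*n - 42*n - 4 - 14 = 6*b^2 + b*(-37*n - 3) + 6*n^2 - 52*n - 18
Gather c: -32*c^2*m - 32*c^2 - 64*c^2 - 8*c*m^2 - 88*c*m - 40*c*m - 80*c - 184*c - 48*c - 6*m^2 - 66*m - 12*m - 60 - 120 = c^2*(-32*m - 96) + c*(-8*m^2 - 128*m - 312) - 6*m^2 - 78*m - 180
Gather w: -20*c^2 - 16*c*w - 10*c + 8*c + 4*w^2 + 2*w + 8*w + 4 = -20*c^2 - 2*c + 4*w^2 + w*(10 - 16*c) + 4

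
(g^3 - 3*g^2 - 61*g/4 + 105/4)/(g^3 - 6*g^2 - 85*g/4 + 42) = (g - 5)/(g - 8)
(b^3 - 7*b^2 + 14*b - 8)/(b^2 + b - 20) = (b^2 - 3*b + 2)/(b + 5)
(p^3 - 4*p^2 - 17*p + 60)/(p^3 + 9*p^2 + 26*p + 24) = (p^2 - 8*p + 15)/(p^2 + 5*p + 6)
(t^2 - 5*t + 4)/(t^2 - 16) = (t - 1)/(t + 4)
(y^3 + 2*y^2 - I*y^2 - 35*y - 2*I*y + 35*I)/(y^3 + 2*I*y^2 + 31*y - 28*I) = (y^2 + 2*y - 35)/(y^2 + 3*I*y + 28)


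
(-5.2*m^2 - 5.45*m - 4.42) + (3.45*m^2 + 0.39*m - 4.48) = -1.75*m^2 - 5.06*m - 8.9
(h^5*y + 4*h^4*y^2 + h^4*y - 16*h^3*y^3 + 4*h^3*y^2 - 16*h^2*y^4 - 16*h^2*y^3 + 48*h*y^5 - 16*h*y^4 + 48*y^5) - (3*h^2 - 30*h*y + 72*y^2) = h^5*y + 4*h^4*y^2 + h^4*y - 16*h^3*y^3 + 4*h^3*y^2 - 16*h^2*y^4 - 16*h^2*y^3 - 3*h^2 + 48*h*y^5 - 16*h*y^4 + 30*h*y + 48*y^5 - 72*y^2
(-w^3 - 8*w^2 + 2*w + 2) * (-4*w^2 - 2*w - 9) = 4*w^5 + 34*w^4 + 17*w^3 + 60*w^2 - 22*w - 18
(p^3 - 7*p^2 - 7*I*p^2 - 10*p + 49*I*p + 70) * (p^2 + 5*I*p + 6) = p^5 - 7*p^4 - 2*I*p^4 + 31*p^3 + 14*I*p^3 - 217*p^2 - 92*I*p^2 - 60*p + 644*I*p + 420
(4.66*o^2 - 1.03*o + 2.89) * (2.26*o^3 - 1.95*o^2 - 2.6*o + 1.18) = 10.5316*o^5 - 11.4148*o^4 - 3.5761*o^3 + 2.5413*o^2 - 8.7294*o + 3.4102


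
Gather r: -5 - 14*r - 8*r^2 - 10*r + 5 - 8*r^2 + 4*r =-16*r^2 - 20*r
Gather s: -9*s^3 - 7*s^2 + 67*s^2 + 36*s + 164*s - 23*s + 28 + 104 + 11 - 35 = -9*s^3 + 60*s^2 + 177*s + 108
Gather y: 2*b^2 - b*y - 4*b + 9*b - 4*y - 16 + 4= 2*b^2 + 5*b + y*(-b - 4) - 12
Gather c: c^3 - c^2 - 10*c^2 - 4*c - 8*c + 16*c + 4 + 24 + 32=c^3 - 11*c^2 + 4*c + 60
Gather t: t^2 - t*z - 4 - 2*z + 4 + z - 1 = t^2 - t*z - z - 1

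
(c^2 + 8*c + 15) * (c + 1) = c^3 + 9*c^2 + 23*c + 15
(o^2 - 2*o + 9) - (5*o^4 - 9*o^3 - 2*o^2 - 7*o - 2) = -5*o^4 + 9*o^3 + 3*o^2 + 5*o + 11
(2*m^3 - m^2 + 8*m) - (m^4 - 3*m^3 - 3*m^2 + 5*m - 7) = -m^4 + 5*m^3 + 2*m^2 + 3*m + 7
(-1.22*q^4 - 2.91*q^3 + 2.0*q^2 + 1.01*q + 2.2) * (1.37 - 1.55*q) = 1.891*q^5 + 2.8391*q^4 - 7.0867*q^3 + 1.1745*q^2 - 2.0263*q + 3.014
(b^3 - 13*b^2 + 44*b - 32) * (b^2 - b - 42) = b^5 - 14*b^4 + 15*b^3 + 470*b^2 - 1816*b + 1344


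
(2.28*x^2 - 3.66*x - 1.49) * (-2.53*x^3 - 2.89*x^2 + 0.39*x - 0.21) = -5.7684*x^5 + 2.6706*x^4 + 15.2363*x^3 + 2.3999*x^2 + 0.1875*x + 0.3129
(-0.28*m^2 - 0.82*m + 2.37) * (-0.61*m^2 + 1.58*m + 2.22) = 0.1708*m^4 + 0.0577999999999999*m^3 - 3.3629*m^2 + 1.9242*m + 5.2614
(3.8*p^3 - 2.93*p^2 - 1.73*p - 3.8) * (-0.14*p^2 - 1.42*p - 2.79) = -0.532*p^5 - 4.9858*p^4 - 6.1992*p^3 + 11.1633*p^2 + 10.2227*p + 10.602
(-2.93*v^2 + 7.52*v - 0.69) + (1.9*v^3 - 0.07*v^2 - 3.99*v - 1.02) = 1.9*v^3 - 3.0*v^2 + 3.53*v - 1.71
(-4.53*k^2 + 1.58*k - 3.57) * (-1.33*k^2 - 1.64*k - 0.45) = 6.0249*k^4 + 5.3278*k^3 + 4.1954*k^2 + 5.1438*k + 1.6065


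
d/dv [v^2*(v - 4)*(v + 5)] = v*(4*v^2 + 3*v - 40)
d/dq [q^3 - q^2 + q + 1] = 3*q^2 - 2*q + 1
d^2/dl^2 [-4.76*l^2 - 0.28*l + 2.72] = -9.52000000000000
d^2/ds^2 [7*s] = 0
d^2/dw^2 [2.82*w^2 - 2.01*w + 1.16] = 5.64000000000000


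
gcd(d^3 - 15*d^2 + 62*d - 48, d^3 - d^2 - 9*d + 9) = d - 1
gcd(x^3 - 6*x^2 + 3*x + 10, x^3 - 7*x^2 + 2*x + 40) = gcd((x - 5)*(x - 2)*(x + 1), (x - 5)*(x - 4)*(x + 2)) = x - 5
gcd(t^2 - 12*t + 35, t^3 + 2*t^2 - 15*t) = 1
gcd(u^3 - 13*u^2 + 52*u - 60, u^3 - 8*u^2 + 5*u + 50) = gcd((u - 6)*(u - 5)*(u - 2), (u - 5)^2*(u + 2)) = u - 5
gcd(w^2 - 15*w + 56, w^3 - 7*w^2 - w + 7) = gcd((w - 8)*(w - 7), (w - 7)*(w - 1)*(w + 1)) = w - 7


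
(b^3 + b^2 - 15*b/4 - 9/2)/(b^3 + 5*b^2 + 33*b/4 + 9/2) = (b - 2)/(b + 2)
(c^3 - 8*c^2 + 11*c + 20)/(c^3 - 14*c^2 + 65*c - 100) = (c + 1)/(c - 5)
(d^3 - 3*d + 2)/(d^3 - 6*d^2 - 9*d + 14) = (d - 1)/(d - 7)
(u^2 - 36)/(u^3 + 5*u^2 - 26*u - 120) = (u - 6)/(u^2 - u - 20)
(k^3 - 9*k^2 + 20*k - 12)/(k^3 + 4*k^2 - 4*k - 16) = (k^2 - 7*k + 6)/(k^2 + 6*k + 8)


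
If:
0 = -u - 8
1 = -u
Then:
No Solution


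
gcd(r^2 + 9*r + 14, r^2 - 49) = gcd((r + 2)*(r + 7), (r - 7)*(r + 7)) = r + 7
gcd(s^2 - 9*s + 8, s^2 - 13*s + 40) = s - 8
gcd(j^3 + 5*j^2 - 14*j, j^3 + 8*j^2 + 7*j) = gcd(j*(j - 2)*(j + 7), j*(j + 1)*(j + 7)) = j^2 + 7*j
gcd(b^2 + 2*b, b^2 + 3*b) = b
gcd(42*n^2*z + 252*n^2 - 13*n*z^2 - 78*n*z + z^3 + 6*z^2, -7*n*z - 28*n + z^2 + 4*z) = -7*n + z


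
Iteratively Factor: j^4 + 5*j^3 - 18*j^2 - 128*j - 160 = (j + 4)*(j^3 + j^2 - 22*j - 40) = (j + 2)*(j + 4)*(j^2 - j - 20) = (j - 5)*(j + 2)*(j + 4)*(j + 4)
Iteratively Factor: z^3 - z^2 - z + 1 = (z + 1)*(z^2 - 2*z + 1) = (z - 1)*(z + 1)*(z - 1)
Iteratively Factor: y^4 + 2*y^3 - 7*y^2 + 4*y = (y - 1)*(y^3 + 3*y^2 - 4*y) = (y - 1)*(y + 4)*(y^2 - y) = y*(y - 1)*(y + 4)*(y - 1)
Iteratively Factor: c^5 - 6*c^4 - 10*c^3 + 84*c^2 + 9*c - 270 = (c + 3)*(c^4 - 9*c^3 + 17*c^2 + 33*c - 90) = (c + 2)*(c + 3)*(c^3 - 11*c^2 + 39*c - 45) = (c - 3)*(c + 2)*(c + 3)*(c^2 - 8*c + 15) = (c - 3)^2*(c + 2)*(c + 3)*(c - 5)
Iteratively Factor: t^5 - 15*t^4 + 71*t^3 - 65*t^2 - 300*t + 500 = (t + 2)*(t^4 - 17*t^3 + 105*t^2 - 275*t + 250) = (t - 5)*(t + 2)*(t^3 - 12*t^2 + 45*t - 50) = (t - 5)^2*(t + 2)*(t^2 - 7*t + 10) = (t - 5)^2*(t - 2)*(t + 2)*(t - 5)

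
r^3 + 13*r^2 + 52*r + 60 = (r + 2)*(r + 5)*(r + 6)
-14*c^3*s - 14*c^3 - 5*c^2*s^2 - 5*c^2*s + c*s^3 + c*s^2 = (-7*c + s)*(2*c + s)*(c*s + c)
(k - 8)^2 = k^2 - 16*k + 64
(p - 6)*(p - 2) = p^2 - 8*p + 12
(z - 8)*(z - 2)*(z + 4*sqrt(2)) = z^3 - 10*z^2 + 4*sqrt(2)*z^2 - 40*sqrt(2)*z + 16*z + 64*sqrt(2)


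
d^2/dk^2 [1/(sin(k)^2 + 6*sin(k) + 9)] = 2*(3*sin(k) + cos(2*k) + 2)/(sin(k) + 3)^4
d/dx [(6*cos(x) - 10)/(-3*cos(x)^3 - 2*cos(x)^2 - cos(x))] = 2*(-18*cos(x)^3 + 39*cos(x)^2 + 20*cos(x) + 5)*sin(x)/((-3*sin(x)^2 + 2*cos(x) + 4)^2*cos(x)^2)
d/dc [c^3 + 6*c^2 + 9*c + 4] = 3*c^2 + 12*c + 9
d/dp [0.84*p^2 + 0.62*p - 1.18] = 1.68*p + 0.62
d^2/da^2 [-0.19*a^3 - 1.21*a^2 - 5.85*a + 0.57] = -1.14*a - 2.42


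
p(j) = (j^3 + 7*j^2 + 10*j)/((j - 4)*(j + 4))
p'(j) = (3*j^2 + 14*j + 10)/((j - 4)*(j + 4)) - (j^3 + 7*j^2 + 10*j)/((j - 4)*(j + 4)^2) - (j^3 + 7*j^2 + 10*j)/((j - 4)^2*(j + 4)) = (j^4 - 58*j^2 - 224*j - 160)/(j^4 - 32*j^2 + 256)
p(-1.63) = 0.15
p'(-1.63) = 0.33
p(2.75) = -12.00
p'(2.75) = -16.26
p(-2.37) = -0.22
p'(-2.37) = 0.71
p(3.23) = -24.97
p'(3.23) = -44.52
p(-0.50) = 0.21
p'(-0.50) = -0.25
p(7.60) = 22.01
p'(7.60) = -1.08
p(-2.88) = -0.70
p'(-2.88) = 1.23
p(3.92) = -326.71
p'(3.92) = -4217.73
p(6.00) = 26.40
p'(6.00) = -5.74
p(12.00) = 22.31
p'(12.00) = 0.58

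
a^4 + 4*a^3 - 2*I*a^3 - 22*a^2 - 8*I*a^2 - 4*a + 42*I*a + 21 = (a - 3)*(a + 7)*(a - I)^2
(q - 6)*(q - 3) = q^2 - 9*q + 18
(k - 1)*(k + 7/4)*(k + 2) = k^3 + 11*k^2/4 - k/4 - 7/2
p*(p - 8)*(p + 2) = p^3 - 6*p^2 - 16*p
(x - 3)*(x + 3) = x^2 - 9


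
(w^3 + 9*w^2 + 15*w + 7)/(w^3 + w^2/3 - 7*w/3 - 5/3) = 3*(w + 7)/(3*w - 5)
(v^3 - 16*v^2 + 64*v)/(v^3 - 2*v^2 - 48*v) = (v - 8)/(v + 6)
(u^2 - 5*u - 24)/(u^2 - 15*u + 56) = (u + 3)/(u - 7)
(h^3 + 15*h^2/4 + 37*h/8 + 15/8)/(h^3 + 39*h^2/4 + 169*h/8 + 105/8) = (h + 1)/(h + 7)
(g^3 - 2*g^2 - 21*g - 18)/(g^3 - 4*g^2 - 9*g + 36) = (g^2 - 5*g - 6)/(g^2 - 7*g + 12)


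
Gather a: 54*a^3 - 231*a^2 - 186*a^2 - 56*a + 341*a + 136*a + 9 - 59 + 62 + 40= 54*a^3 - 417*a^2 + 421*a + 52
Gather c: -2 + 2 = 0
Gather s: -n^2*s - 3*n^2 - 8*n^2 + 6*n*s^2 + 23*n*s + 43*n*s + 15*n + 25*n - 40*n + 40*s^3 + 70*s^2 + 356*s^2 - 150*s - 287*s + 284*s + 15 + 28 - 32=-11*n^2 + 40*s^3 + s^2*(6*n + 426) + s*(-n^2 + 66*n - 153) + 11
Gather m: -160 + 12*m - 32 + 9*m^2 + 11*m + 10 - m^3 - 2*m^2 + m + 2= -m^3 + 7*m^2 + 24*m - 180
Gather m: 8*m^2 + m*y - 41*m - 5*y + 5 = 8*m^2 + m*(y - 41) - 5*y + 5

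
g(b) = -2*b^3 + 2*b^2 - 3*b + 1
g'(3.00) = -45.00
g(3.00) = -44.00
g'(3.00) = -45.00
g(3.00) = -44.00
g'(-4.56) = -146.00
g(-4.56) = 245.90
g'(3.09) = -47.93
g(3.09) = -48.18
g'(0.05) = -2.82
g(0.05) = 0.85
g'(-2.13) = -38.74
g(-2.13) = 35.79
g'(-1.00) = -13.00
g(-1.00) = 8.00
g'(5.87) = -186.26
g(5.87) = -352.22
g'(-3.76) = -102.87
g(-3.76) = 146.87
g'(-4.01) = -115.52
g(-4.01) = 174.15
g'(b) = -6*b^2 + 4*b - 3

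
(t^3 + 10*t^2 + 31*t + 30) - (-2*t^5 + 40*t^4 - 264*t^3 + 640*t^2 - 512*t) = 2*t^5 - 40*t^4 + 265*t^3 - 630*t^2 + 543*t + 30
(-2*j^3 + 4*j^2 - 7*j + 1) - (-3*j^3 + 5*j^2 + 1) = j^3 - j^2 - 7*j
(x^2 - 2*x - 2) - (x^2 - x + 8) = -x - 10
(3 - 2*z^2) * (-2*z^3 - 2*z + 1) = 4*z^5 - 2*z^3 - 2*z^2 - 6*z + 3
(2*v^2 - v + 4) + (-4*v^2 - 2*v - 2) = -2*v^2 - 3*v + 2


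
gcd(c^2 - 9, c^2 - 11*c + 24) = c - 3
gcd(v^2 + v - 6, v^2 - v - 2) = v - 2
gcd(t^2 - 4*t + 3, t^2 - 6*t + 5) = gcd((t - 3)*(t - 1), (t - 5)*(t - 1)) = t - 1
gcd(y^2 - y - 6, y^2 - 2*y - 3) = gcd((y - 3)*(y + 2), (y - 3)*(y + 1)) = y - 3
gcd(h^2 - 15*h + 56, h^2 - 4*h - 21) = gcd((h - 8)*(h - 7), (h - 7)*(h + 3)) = h - 7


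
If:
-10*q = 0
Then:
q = 0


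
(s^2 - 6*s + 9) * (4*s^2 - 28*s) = 4*s^4 - 52*s^3 + 204*s^2 - 252*s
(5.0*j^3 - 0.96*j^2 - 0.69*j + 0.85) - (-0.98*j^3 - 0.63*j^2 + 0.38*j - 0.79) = 5.98*j^3 - 0.33*j^2 - 1.07*j + 1.64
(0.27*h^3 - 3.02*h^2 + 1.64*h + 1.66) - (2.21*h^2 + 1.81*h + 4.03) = 0.27*h^3 - 5.23*h^2 - 0.17*h - 2.37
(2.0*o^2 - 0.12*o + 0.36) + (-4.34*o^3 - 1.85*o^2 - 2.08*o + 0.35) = -4.34*o^3 + 0.15*o^2 - 2.2*o + 0.71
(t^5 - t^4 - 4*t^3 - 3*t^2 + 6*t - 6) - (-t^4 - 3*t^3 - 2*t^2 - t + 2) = t^5 - t^3 - t^2 + 7*t - 8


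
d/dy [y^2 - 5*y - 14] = 2*y - 5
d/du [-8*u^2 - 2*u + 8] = -16*u - 2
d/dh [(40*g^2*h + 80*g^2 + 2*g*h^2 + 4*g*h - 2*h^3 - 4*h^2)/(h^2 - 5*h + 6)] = 2*(-20*g^2*h^2 - 80*g^2*h + 320*g^2 - 7*g*h^2 + 12*g*h + 12*g - h^4 + 10*h^3 - 8*h^2 - 24*h)/(h^4 - 10*h^3 + 37*h^2 - 60*h + 36)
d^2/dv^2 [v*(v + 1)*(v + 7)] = 6*v + 16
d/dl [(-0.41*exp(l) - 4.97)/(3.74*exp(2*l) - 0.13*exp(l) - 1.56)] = (1.5334*exp(2*l) + 37.1756*exp(l) - 0.00650000000000006)*exp(l)/(13.9876*exp(4*l) - 0.9724*exp(3*l) - 11.6519*exp(2*l) + 0.4056*exp(l) + 2.4336)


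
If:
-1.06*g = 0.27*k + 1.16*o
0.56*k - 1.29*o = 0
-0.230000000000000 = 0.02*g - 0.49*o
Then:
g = -0.74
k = 1.01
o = 0.44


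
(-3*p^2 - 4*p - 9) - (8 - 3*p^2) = -4*p - 17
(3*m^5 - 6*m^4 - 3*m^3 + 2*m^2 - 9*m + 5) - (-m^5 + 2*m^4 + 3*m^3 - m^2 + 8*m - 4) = 4*m^5 - 8*m^4 - 6*m^3 + 3*m^2 - 17*m + 9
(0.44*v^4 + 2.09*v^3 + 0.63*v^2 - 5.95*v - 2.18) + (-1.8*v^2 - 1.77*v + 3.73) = 0.44*v^4 + 2.09*v^3 - 1.17*v^2 - 7.72*v + 1.55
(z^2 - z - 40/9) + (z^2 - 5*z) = 2*z^2 - 6*z - 40/9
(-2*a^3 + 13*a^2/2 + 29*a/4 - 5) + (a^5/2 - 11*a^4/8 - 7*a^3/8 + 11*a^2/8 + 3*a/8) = a^5/2 - 11*a^4/8 - 23*a^3/8 + 63*a^2/8 + 61*a/8 - 5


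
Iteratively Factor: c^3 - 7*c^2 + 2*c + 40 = (c - 4)*(c^2 - 3*c - 10) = (c - 5)*(c - 4)*(c + 2)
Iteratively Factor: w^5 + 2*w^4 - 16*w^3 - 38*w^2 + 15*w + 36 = (w - 1)*(w^4 + 3*w^3 - 13*w^2 - 51*w - 36) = (w - 1)*(w + 1)*(w^3 + 2*w^2 - 15*w - 36) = (w - 4)*(w - 1)*(w + 1)*(w^2 + 6*w + 9) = (w - 4)*(w - 1)*(w + 1)*(w + 3)*(w + 3)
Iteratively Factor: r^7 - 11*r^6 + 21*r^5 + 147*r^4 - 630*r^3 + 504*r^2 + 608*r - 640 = (r - 2)*(r^6 - 9*r^5 + 3*r^4 + 153*r^3 - 324*r^2 - 144*r + 320) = (r - 2)*(r + 4)*(r^5 - 13*r^4 + 55*r^3 - 67*r^2 - 56*r + 80) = (r - 2)*(r - 1)*(r + 4)*(r^4 - 12*r^3 + 43*r^2 - 24*r - 80) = (r - 5)*(r - 2)*(r - 1)*(r + 4)*(r^3 - 7*r^2 + 8*r + 16) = (r - 5)*(r - 2)*(r - 1)*(r + 1)*(r + 4)*(r^2 - 8*r + 16) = (r - 5)*(r - 4)*(r - 2)*(r - 1)*(r + 1)*(r + 4)*(r - 4)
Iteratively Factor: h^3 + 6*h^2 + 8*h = (h)*(h^2 + 6*h + 8) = h*(h + 2)*(h + 4)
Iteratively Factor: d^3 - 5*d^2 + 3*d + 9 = (d + 1)*(d^2 - 6*d + 9) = (d - 3)*(d + 1)*(d - 3)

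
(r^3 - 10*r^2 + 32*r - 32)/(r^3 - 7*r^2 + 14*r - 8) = (r - 4)/(r - 1)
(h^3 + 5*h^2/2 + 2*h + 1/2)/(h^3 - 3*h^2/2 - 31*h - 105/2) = (2*h^3 + 5*h^2 + 4*h + 1)/(2*h^3 - 3*h^2 - 62*h - 105)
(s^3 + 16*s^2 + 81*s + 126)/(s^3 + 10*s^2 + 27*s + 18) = (s + 7)/(s + 1)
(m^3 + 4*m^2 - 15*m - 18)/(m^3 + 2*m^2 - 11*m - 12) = (m + 6)/(m + 4)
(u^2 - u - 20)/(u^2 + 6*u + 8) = (u - 5)/(u + 2)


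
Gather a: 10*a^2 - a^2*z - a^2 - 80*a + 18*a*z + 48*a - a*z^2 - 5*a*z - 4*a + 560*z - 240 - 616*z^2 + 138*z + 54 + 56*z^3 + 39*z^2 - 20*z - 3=a^2*(9 - z) + a*(-z^2 + 13*z - 36) + 56*z^3 - 577*z^2 + 678*z - 189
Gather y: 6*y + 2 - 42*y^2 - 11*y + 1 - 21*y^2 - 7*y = -63*y^2 - 12*y + 3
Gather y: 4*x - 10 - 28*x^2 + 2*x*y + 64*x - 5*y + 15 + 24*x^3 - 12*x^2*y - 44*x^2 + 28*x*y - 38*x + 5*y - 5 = 24*x^3 - 72*x^2 + 30*x + y*(-12*x^2 + 30*x)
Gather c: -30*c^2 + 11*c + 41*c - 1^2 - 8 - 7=-30*c^2 + 52*c - 16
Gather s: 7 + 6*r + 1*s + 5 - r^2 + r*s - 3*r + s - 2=-r^2 + 3*r + s*(r + 2) + 10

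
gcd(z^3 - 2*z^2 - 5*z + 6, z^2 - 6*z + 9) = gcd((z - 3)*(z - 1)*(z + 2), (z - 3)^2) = z - 3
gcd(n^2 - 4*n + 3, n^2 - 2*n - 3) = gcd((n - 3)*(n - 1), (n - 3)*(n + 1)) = n - 3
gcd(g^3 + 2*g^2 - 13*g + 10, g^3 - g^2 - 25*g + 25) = g^2 + 4*g - 5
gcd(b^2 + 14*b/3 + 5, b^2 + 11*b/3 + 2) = b + 3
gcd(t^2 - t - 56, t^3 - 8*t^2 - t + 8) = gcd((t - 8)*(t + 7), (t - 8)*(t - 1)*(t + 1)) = t - 8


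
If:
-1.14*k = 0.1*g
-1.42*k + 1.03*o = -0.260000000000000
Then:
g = -8.26901408450704*o - 2.08732394366197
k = 0.725352112676056*o + 0.183098591549296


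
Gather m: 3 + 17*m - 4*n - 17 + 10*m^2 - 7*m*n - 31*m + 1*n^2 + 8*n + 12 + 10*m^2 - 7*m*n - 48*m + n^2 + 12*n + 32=20*m^2 + m*(-14*n - 62) + 2*n^2 + 16*n + 30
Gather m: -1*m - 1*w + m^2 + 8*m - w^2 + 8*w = m^2 + 7*m - w^2 + 7*w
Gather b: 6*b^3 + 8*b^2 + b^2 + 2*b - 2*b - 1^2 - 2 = 6*b^3 + 9*b^2 - 3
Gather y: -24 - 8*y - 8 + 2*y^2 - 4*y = 2*y^2 - 12*y - 32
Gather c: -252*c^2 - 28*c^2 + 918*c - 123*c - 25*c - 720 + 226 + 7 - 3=-280*c^2 + 770*c - 490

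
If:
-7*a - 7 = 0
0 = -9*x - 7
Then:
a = -1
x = -7/9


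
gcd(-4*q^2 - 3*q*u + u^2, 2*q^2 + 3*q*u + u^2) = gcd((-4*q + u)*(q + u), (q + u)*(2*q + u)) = q + u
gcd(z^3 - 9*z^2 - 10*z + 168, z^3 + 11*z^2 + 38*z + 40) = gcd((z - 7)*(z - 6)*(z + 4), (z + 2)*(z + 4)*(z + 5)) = z + 4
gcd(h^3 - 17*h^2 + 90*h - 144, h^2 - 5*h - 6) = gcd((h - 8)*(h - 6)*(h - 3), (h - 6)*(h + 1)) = h - 6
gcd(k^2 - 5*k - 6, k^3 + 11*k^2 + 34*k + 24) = k + 1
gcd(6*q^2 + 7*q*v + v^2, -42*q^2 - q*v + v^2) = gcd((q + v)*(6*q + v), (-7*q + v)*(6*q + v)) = 6*q + v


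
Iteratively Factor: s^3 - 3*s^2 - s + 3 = (s - 3)*(s^2 - 1) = (s - 3)*(s + 1)*(s - 1)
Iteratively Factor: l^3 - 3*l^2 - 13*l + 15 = (l + 3)*(l^2 - 6*l + 5) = (l - 5)*(l + 3)*(l - 1)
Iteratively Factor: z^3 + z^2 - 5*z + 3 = (z + 3)*(z^2 - 2*z + 1) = (z - 1)*(z + 3)*(z - 1)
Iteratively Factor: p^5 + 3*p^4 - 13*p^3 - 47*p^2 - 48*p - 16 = (p - 4)*(p^4 + 7*p^3 + 15*p^2 + 13*p + 4) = (p - 4)*(p + 1)*(p^3 + 6*p^2 + 9*p + 4) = (p - 4)*(p + 1)*(p + 4)*(p^2 + 2*p + 1) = (p - 4)*(p + 1)^2*(p + 4)*(p + 1)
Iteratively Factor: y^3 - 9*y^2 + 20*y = (y)*(y^2 - 9*y + 20) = y*(y - 4)*(y - 5)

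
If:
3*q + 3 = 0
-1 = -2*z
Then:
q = -1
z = 1/2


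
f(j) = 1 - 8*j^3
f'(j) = -24*j^2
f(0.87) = -4.27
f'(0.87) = -18.17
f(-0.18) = 1.05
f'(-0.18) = -0.78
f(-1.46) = 25.90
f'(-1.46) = -51.16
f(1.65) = -34.94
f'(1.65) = -65.34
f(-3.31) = 291.12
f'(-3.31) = -262.95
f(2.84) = -182.25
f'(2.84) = -193.57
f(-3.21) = 265.61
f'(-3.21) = -247.30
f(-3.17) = 255.84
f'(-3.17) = -241.17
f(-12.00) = 13825.00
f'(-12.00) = -3456.00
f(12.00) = -13823.00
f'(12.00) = -3456.00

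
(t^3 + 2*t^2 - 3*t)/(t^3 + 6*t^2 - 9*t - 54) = t*(t - 1)/(t^2 + 3*t - 18)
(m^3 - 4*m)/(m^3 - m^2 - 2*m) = (m + 2)/(m + 1)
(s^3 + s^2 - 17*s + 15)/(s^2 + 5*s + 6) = (s^3 + s^2 - 17*s + 15)/(s^2 + 5*s + 6)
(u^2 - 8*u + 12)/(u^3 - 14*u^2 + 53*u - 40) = (u^2 - 8*u + 12)/(u^3 - 14*u^2 + 53*u - 40)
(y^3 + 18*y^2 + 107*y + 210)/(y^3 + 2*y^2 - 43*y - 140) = (y^2 + 13*y + 42)/(y^2 - 3*y - 28)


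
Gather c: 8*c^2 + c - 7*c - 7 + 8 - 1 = 8*c^2 - 6*c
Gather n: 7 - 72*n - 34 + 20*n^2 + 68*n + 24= 20*n^2 - 4*n - 3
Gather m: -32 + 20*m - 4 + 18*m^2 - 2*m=18*m^2 + 18*m - 36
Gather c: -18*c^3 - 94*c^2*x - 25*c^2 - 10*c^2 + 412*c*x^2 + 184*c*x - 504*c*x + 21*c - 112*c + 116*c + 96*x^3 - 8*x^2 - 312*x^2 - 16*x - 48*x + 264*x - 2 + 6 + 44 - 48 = -18*c^3 + c^2*(-94*x - 35) + c*(412*x^2 - 320*x + 25) + 96*x^3 - 320*x^2 + 200*x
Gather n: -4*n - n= -5*n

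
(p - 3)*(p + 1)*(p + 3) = p^3 + p^2 - 9*p - 9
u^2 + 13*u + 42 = (u + 6)*(u + 7)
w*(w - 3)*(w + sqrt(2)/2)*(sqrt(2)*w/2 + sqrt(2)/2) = sqrt(2)*w^4/2 - sqrt(2)*w^3 + w^3/2 - 3*sqrt(2)*w^2/2 - w^2 - 3*w/2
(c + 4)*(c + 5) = c^2 + 9*c + 20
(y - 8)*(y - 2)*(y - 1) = y^3 - 11*y^2 + 26*y - 16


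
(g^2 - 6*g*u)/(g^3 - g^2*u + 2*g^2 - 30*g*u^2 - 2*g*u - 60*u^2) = g/(g^2 + 5*g*u + 2*g + 10*u)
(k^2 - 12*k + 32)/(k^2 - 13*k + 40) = (k - 4)/(k - 5)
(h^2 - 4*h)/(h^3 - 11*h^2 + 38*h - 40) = h/(h^2 - 7*h + 10)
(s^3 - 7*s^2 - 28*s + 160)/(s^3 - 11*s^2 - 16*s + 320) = (s - 4)/(s - 8)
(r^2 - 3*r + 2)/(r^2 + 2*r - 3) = (r - 2)/(r + 3)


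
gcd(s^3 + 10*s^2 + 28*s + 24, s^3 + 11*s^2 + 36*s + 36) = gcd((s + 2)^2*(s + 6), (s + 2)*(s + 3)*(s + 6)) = s^2 + 8*s + 12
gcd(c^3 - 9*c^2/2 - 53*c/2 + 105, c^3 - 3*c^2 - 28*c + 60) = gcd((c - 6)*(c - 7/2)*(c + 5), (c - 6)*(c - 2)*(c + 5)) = c^2 - c - 30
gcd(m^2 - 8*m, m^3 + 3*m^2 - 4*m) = m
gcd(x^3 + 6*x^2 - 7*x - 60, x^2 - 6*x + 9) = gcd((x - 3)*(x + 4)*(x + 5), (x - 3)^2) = x - 3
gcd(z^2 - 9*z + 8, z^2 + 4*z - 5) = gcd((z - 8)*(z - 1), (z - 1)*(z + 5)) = z - 1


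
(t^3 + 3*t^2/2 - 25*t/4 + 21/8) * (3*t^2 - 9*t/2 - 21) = 3*t^5 - 93*t^3/2 + 9*t^2/2 + 1911*t/16 - 441/8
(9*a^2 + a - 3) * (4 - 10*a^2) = -90*a^4 - 10*a^3 + 66*a^2 + 4*a - 12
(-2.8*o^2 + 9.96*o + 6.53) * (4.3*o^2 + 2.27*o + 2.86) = -12.04*o^4 + 36.472*o^3 + 42.6802*o^2 + 43.3087*o + 18.6758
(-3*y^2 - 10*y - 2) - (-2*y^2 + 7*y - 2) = -y^2 - 17*y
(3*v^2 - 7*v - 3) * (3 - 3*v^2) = -9*v^4 + 21*v^3 + 18*v^2 - 21*v - 9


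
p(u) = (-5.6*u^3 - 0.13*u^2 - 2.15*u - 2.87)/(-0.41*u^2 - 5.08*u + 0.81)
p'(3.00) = 4.79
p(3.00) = 8.92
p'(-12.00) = -7068.84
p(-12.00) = 3546.16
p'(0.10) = -187.72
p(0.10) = -10.38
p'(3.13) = 4.94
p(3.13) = 9.56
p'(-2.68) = -8.24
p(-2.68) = 9.56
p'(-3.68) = -13.40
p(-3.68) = 20.24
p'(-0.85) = -2.48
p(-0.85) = 0.48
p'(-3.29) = -11.18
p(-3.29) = 15.45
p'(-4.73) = -21.13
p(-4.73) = 38.11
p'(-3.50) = -12.34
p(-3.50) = 17.92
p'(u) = (0.82*u + 5.08)*(-5.6*u^3 - 0.13*u^2 - 2.15*u - 2.87)/(-0.41*u^2 - 5.08*u + 0.81)^2 + (-16.8*u^2 - 0.26*u - 2.15)/(-0.41*u^2 - 5.08*u + 0.81) = (2.296*u^4 + 56.896*u^3 - 13.8291*u^2 - 2.564*u - 16.3211)/(0.1681*u^4 + 4.1656*u^3 + 25.1422*u^2 - 8.2296*u + 0.6561)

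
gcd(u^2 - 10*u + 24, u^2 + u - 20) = u - 4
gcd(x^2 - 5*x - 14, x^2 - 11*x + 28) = x - 7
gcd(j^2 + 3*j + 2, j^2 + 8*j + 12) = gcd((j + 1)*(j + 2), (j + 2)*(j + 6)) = j + 2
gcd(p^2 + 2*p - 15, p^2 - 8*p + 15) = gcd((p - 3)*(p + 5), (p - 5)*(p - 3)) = p - 3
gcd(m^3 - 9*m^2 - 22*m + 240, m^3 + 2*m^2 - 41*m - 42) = m - 6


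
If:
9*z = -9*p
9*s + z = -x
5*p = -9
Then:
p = -9/5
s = -x/9 - 1/5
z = 9/5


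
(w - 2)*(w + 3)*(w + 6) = w^3 + 7*w^2 - 36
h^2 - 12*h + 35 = (h - 7)*(h - 5)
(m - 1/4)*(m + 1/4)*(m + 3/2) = m^3 + 3*m^2/2 - m/16 - 3/32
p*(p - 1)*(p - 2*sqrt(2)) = p^3 - 2*sqrt(2)*p^2 - p^2 + 2*sqrt(2)*p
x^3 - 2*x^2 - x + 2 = (x - 2)*(x - 1)*(x + 1)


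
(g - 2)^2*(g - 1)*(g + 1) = g^4 - 4*g^3 + 3*g^2 + 4*g - 4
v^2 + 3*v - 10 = (v - 2)*(v + 5)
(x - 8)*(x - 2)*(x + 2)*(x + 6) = x^4 - 2*x^3 - 52*x^2 + 8*x + 192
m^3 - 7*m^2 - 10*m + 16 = (m - 8)*(m - 1)*(m + 2)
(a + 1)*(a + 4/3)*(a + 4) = a^3 + 19*a^2/3 + 32*a/3 + 16/3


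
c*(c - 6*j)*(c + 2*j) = c^3 - 4*c^2*j - 12*c*j^2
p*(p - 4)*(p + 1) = p^3 - 3*p^2 - 4*p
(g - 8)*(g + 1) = g^2 - 7*g - 8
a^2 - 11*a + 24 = (a - 8)*(a - 3)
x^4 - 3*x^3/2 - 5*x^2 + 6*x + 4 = (x - 2)^2*(x + 1/2)*(x + 2)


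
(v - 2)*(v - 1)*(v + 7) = v^3 + 4*v^2 - 19*v + 14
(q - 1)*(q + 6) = q^2 + 5*q - 6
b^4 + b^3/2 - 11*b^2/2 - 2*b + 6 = (b - 2)*(b - 1)*(b + 3/2)*(b + 2)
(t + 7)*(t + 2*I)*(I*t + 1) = I*t^3 - t^2 + 7*I*t^2 - 7*t + 2*I*t + 14*I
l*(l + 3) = l^2 + 3*l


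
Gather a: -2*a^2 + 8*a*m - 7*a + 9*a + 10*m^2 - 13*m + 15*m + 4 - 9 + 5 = -2*a^2 + a*(8*m + 2) + 10*m^2 + 2*m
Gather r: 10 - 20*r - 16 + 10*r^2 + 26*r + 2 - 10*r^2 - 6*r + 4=0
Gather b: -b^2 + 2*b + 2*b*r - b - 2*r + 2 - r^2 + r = -b^2 + b*(2*r + 1) - r^2 - r + 2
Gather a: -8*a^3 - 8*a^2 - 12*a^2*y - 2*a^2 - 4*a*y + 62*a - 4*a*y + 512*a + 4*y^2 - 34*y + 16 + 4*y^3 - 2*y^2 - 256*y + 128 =-8*a^3 + a^2*(-12*y - 10) + a*(574 - 8*y) + 4*y^3 + 2*y^2 - 290*y + 144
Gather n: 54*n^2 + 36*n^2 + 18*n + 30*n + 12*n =90*n^2 + 60*n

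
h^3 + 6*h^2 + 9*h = h*(h + 3)^2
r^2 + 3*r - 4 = (r - 1)*(r + 4)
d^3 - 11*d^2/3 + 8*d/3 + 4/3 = (d - 2)^2*(d + 1/3)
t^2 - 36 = (t - 6)*(t + 6)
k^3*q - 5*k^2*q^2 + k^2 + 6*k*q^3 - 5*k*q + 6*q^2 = (k - 3*q)*(k - 2*q)*(k*q + 1)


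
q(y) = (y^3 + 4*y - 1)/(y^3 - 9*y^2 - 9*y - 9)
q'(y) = (3*y^2 + 4)/(y^3 - 9*y^2 - 9*y - 9) + (-3*y^2 + 18*y + 9)*(y^3 + 4*y - 1)/(y^3 - 9*y^2 - 9*y - 9)^2 = (-9*y^4 - 26*y^3 + 12*y^2 - 18*y - 45)/(y^6 - 18*y^5 + 63*y^4 + 144*y^3 + 243*y^2 + 162*y + 81)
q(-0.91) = 0.60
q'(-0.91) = -0.06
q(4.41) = -0.74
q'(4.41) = -0.29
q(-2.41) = 0.46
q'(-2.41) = 0.04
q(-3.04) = 0.44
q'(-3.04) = 0.01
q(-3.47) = 0.44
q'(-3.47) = -0.00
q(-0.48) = 0.44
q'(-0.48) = -0.66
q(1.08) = -0.16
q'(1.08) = -0.12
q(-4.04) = 0.45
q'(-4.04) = -0.01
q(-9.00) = 0.55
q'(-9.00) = -0.02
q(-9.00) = 0.55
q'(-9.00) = -0.02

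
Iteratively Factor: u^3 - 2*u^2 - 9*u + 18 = (u - 3)*(u^2 + u - 6) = (u - 3)*(u - 2)*(u + 3)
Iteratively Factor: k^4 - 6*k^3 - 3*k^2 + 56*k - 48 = (k - 4)*(k^3 - 2*k^2 - 11*k + 12) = (k - 4)*(k + 3)*(k^2 - 5*k + 4) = (k - 4)*(k - 1)*(k + 3)*(k - 4)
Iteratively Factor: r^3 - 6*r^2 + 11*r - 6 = (r - 2)*(r^2 - 4*r + 3) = (r - 3)*(r - 2)*(r - 1)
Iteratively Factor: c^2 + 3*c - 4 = (c - 1)*(c + 4)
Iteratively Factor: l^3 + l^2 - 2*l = (l)*(l^2 + l - 2) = l*(l - 1)*(l + 2)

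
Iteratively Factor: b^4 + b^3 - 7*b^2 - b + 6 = (b - 1)*(b^3 + 2*b^2 - 5*b - 6) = (b - 1)*(b + 1)*(b^2 + b - 6) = (b - 2)*(b - 1)*(b + 1)*(b + 3)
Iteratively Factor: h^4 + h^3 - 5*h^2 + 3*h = (h - 1)*(h^3 + 2*h^2 - 3*h) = h*(h - 1)*(h^2 + 2*h - 3) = h*(h - 1)*(h + 3)*(h - 1)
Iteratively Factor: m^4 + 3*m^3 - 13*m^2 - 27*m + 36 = (m - 3)*(m^3 + 6*m^2 + 5*m - 12) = (m - 3)*(m - 1)*(m^2 + 7*m + 12) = (m - 3)*(m - 1)*(m + 3)*(m + 4)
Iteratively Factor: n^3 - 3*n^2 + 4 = (n - 2)*(n^2 - n - 2) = (n - 2)*(n + 1)*(n - 2)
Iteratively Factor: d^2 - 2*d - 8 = (d - 4)*(d + 2)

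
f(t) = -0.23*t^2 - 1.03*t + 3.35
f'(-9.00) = 3.11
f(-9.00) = -6.01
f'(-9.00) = 3.11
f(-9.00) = -6.01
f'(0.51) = -1.26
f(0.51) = 2.76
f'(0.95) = -1.47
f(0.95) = 2.16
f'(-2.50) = 0.12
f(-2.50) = 4.49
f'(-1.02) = -0.56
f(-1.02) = 4.16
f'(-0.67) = -0.72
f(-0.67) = 3.94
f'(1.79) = -1.85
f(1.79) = 0.77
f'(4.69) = -3.19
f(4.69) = -6.54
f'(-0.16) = -0.96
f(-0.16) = 3.51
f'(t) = -0.46*t - 1.03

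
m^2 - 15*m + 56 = (m - 8)*(m - 7)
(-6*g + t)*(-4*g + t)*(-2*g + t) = -48*g^3 + 44*g^2*t - 12*g*t^2 + t^3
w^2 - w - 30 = (w - 6)*(w + 5)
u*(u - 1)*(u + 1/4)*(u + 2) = u^4 + 5*u^3/4 - 7*u^2/4 - u/2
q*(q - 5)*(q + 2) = q^3 - 3*q^2 - 10*q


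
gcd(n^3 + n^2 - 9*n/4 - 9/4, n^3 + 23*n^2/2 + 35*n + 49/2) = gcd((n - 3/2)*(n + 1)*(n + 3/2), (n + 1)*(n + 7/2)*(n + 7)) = n + 1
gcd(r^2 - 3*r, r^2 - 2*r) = r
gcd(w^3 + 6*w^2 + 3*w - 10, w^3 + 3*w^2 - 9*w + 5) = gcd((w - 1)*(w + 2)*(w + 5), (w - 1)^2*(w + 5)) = w^2 + 4*w - 5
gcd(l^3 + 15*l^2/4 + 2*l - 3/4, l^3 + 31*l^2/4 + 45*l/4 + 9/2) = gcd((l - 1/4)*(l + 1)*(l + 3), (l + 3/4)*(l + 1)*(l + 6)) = l + 1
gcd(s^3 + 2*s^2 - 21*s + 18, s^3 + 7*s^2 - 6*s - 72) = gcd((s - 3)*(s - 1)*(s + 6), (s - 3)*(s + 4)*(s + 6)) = s^2 + 3*s - 18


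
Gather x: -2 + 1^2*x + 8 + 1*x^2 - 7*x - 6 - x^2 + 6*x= 0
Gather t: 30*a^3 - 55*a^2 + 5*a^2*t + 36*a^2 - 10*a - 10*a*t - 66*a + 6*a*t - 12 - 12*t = 30*a^3 - 19*a^2 - 76*a + t*(5*a^2 - 4*a - 12) - 12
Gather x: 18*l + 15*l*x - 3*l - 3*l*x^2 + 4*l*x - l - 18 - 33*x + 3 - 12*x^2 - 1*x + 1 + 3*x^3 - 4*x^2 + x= 14*l + 3*x^3 + x^2*(-3*l - 16) + x*(19*l - 33) - 14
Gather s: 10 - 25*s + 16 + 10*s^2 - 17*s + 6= 10*s^2 - 42*s + 32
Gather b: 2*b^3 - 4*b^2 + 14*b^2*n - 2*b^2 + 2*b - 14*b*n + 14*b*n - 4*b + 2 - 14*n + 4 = 2*b^3 + b^2*(14*n - 6) - 2*b - 14*n + 6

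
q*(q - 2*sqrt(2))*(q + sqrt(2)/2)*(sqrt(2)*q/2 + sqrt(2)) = sqrt(2)*q^4/2 - 3*q^3/2 + sqrt(2)*q^3 - 3*q^2 - sqrt(2)*q^2 - 2*sqrt(2)*q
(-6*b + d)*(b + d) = -6*b^2 - 5*b*d + d^2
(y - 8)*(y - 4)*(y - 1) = y^3 - 13*y^2 + 44*y - 32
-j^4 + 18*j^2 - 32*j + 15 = (j - 3)*(j + 5)*(-I*j + I)^2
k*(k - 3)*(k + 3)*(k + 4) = k^4 + 4*k^3 - 9*k^2 - 36*k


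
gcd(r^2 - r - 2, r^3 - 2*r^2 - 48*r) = 1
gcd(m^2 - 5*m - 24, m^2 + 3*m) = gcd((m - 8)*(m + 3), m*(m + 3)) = m + 3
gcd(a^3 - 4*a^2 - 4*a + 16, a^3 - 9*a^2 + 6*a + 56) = a^2 - 2*a - 8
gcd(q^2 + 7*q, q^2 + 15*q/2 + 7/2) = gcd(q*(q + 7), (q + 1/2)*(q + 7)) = q + 7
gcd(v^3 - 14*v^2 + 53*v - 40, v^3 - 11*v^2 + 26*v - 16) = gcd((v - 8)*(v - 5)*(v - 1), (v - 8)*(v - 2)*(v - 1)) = v^2 - 9*v + 8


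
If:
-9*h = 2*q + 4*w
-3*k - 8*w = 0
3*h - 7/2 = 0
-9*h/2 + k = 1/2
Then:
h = 7/6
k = 23/4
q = -15/16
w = -69/32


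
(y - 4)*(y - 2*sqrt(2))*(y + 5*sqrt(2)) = y^3 - 4*y^2 + 3*sqrt(2)*y^2 - 20*y - 12*sqrt(2)*y + 80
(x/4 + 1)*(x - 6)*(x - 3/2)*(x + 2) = x^4/4 - 3*x^3/8 - 7*x^2 - 3*x/2 + 18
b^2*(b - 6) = b^3 - 6*b^2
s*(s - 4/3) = s^2 - 4*s/3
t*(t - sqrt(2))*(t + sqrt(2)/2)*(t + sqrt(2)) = t^4 + sqrt(2)*t^3/2 - 2*t^2 - sqrt(2)*t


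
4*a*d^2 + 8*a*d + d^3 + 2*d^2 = d*(4*a + d)*(d + 2)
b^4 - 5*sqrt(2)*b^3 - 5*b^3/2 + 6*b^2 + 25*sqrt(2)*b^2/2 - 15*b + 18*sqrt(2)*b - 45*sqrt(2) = (b - 5/2)*(b - 3*sqrt(2))^2*(b + sqrt(2))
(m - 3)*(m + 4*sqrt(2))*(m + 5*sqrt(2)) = m^3 - 3*m^2 + 9*sqrt(2)*m^2 - 27*sqrt(2)*m + 40*m - 120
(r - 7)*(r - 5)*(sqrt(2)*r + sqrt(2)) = sqrt(2)*r^3 - 11*sqrt(2)*r^2 + 23*sqrt(2)*r + 35*sqrt(2)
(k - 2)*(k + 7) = k^2 + 5*k - 14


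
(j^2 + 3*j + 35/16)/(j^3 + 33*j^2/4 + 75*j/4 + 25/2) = (j + 7/4)/(j^2 + 7*j + 10)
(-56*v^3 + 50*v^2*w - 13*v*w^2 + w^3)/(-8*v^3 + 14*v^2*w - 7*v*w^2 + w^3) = (7*v - w)/(v - w)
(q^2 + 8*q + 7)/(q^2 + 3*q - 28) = (q + 1)/(q - 4)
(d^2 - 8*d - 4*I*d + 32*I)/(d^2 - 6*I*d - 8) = (d - 8)/(d - 2*I)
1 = 1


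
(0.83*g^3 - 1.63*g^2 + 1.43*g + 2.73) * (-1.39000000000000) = -1.1537*g^3 + 2.2657*g^2 - 1.9877*g - 3.7947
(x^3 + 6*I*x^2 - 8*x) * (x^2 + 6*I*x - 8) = x^5 + 12*I*x^4 - 52*x^3 - 96*I*x^2 + 64*x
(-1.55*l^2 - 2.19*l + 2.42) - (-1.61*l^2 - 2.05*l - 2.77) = 0.0600000000000001*l^2 - 0.14*l + 5.19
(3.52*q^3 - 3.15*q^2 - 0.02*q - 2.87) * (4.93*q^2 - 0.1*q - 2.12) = 17.3536*q^5 - 15.8815*q^4 - 7.246*q^3 - 7.4691*q^2 + 0.3294*q + 6.0844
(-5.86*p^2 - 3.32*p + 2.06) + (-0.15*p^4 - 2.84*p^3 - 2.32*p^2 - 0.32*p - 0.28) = -0.15*p^4 - 2.84*p^3 - 8.18*p^2 - 3.64*p + 1.78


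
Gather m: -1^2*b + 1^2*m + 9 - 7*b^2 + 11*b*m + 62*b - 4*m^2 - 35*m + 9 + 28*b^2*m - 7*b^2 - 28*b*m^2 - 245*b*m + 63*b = -14*b^2 + 124*b + m^2*(-28*b - 4) + m*(28*b^2 - 234*b - 34) + 18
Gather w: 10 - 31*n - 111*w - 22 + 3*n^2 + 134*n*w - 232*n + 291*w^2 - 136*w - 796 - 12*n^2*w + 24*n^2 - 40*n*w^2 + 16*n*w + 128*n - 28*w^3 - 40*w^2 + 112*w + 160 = 27*n^2 - 135*n - 28*w^3 + w^2*(251 - 40*n) + w*(-12*n^2 + 150*n - 135) - 648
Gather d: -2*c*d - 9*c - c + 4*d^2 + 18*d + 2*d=-10*c + 4*d^2 + d*(20 - 2*c)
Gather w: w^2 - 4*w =w^2 - 4*w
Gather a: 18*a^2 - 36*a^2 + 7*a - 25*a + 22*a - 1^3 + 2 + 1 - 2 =-18*a^2 + 4*a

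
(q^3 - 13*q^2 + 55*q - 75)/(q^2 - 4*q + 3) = (q^2 - 10*q + 25)/(q - 1)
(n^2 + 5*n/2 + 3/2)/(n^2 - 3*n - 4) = (n + 3/2)/(n - 4)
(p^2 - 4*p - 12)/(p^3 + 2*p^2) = (p - 6)/p^2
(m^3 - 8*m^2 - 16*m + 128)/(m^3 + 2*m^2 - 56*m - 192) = (m - 4)/(m + 6)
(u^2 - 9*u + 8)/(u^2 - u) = (u - 8)/u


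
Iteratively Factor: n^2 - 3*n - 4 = (n + 1)*(n - 4)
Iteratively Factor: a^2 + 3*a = (a)*(a + 3)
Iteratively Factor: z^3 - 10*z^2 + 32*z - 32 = (z - 2)*(z^2 - 8*z + 16) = (z - 4)*(z - 2)*(z - 4)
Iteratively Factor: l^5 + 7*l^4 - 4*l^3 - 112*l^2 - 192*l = (l + 3)*(l^4 + 4*l^3 - 16*l^2 - 64*l) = (l + 3)*(l + 4)*(l^3 - 16*l) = l*(l + 3)*(l + 4)*(l^2 - 16) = l*(l + 3)*(l + 4)^2*(l - 4)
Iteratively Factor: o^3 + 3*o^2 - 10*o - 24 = (o - 3)*(o^2 + 6*o + 8) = (o - 3)*(o + 4)*(o + 2)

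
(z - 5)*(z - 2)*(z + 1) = z^3 - 6*z^2 + 3*z + 10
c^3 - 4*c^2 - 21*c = c*(c - 7)*(c + 3)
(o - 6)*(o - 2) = o^2 - 8*o + 12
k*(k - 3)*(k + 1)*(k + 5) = k^4 + 3*k^3 - 13*k^2 - 15*k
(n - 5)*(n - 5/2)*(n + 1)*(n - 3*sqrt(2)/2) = n^4 - 13*n^3/2 - 3*sqrt(2)*n^3/2 + 5*n^2 + 39*sqrt(2)*n^2/4 - 15*sqrt(2)*n/2 + 25*n/2 - 75*sqrt(2)/4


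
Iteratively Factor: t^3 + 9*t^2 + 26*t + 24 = (t + 4)*(t^2 + 5*t + 6) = (t + 3)*(t + 4)*(t + 2)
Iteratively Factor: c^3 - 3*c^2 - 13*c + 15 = (c + 3)*(c^2 - 6*c + 5) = (c - 5)*(c + 3)*(c - 1)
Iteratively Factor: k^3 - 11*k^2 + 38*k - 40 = (k - 5)*(k^2 - 6*k + 8) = (k - 5)*(k - 4)*(k - 2)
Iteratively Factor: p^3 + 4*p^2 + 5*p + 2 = (p + 1)*(p^2 + 3*p + 2) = (p + 1)*(p + 2)*(p + 1)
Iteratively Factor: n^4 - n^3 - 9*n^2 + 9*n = (n + 3)*(n^3 - 4*n^2 + 3*n) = n*(n + 3)*(n^2 - 4*n + 3) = n*(n - 1)*(n + 3)*(n - 3)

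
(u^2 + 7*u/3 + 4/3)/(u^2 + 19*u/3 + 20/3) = (u + 1)/(u + 5)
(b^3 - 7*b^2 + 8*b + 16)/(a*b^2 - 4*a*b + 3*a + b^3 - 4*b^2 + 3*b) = (b^3 - 7*b^2 + 8*b + 16)/(a*b^2 - 4*a*b + 3*a + b^3 - 4*b^2 + 3*b)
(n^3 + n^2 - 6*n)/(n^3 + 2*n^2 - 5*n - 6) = n/(n + 1)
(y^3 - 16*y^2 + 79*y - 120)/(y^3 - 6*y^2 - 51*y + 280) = (y - 3)/(y + 7)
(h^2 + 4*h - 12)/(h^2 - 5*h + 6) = (h + 6)/(h - 3)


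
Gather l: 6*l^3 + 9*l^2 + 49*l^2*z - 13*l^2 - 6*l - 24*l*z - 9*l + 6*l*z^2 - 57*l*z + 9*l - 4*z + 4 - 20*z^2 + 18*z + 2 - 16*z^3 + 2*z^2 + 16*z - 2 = 6*l^3 + l^2*(49*z - 4) + l*(6*z^2 - 81*z - 6) - 16*z^3 - 18*z^2 + 30*z + 4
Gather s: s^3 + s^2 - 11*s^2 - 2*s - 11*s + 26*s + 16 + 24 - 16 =s^3 - 10*s^2 + 13*s + 24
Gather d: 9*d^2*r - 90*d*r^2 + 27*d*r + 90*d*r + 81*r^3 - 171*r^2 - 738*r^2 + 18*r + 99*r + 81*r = 9*d^2*r + d*(-90*r^2 + 117*r) + 81*r^3 - 909*r^2 + 198*r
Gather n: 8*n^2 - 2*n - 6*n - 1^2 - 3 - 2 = 8*n^2 - 8*n - 6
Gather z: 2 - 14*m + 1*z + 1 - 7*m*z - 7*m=-21*m + z*(1 - 7*m) + 3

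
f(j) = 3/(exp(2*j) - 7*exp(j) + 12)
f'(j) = 3*(-2*exp(2*j) + 7*exp(j))/(exp(2*j) - 7*exp(j) + 12)^2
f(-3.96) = 0.25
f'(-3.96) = 0.00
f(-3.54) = 0.25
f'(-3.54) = 0.00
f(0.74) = 1.74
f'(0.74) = 5.96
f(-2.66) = 0.26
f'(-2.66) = 0.01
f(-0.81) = 0.33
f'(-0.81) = 0.10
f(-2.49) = 0.26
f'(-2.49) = 0.01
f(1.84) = 0.40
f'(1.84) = -1.84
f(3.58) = 0.00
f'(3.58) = -0.01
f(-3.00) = 0.26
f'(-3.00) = 0.01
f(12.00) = 0.00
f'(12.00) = 0.00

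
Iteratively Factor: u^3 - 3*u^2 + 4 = (u - 2)*(u^2 - u - 2) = (u - 2)^2*(u + 1)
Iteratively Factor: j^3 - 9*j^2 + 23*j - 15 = (j - 3)*(j^2 - 6*j + 5) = (j - 3)*(j - 1)*(j - 5)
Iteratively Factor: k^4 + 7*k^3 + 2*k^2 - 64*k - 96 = (k - 3)*(k^3 + 10*k^2 + 32*k + 32) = (k - 3)*(k + 4)*(k^2 + 6*k + 8) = (k - 3)*(k + 2)*(k + 4)*(k + 4)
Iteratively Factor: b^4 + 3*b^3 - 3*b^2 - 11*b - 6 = (b + 1)*(b^3 + 2*b^2 - 5*b - 6) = (b - 2)*(b + 1)*(b^2 + 4*b + 3) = (b - 2)*(b + 1)^2*(b + 3)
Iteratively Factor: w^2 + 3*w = (w + 3)*(w)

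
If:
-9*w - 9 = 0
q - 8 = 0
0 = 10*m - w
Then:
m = -1/10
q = 8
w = -1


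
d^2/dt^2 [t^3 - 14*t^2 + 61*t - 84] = 6*t - 28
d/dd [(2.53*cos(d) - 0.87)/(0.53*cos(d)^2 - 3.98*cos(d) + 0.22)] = (1.3409*cos(d)^2 - 0.9222*cos(d) + 2.906)*sin(d)/(0.2809*cos(d)^4 - 4.2188*cos(d)^3 + 16.0736*cos(d)^2 - 1.7512*cos(d) + 0.0484)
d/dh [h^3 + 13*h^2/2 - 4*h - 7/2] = 3*h^2 + 13*h - 4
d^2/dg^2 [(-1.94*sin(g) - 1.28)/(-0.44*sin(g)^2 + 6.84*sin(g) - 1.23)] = (-0.375584*sin(g)^5 - 6.829856*sin(g)^4 + 18.6076*sin(g)^3 - 71.949384*sin(g)^2 - 43.117218*sin(g) + 151.02888)/(0.085184*sin(g)^6 - 3.972672*sin(g)^5 + 62.471376*sin(g)^4 - 342.224352*sin(g)^3 + 174.635892*sin(g)^2 - 31.044708*sin(g) + 1.860867)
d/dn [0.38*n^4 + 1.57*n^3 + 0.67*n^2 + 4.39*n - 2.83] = 1.52*n^3 + 4.71*n^2 + 1.34*n + 4.39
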